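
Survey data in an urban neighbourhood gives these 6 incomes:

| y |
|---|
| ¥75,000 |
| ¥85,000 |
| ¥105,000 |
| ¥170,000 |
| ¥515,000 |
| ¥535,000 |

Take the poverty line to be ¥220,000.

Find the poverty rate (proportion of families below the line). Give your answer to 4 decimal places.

4 of the 6 families have income below ¥220,000.
H = 4/6 = 0.6667.

0.6667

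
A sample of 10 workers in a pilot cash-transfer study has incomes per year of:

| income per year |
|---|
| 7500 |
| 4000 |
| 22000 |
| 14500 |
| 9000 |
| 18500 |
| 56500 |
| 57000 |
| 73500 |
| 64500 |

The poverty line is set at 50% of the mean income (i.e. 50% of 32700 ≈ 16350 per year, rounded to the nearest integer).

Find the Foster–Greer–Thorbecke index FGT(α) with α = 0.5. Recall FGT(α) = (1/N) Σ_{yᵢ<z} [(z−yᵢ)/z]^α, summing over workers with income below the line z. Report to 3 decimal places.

0.261

Below z: 4000, 7500, 9000, 14500 (q = 4 of N = 10).
Relative gaps: (16350−4000)/16350 = 0.7554; (16350−7500)/16350 = 0.5413; (16350−9000)/16350 = 0.4495; (16350−14500)/16350 = 0.1131.
Raised to α = 0.5: 0.86911; 0.73572; 0.67048; 0.33638.
Sum = 2.611686; FGT(0.5) = 2.611686 / 10 = 0.261.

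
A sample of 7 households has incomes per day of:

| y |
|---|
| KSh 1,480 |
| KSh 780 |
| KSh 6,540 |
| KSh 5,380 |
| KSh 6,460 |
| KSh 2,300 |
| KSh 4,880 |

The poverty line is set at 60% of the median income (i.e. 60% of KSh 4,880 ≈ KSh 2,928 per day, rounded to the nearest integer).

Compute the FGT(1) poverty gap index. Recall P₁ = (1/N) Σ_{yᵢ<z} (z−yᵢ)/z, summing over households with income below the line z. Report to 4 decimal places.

Poor units: KSh 780, KSh 1,480, KSh 2,300 (q = 3 of N = 7).
Shortfall ratios: (2928−780)/2928 = 0.7336; (2928−1480)/2928 = 0.4945; (2928−2300)/2928 = 0.2145.
Sum of shortfalls = 1.442623; P₁ averages over all N: 1.442623 / 7 = 0.2061.

0.2061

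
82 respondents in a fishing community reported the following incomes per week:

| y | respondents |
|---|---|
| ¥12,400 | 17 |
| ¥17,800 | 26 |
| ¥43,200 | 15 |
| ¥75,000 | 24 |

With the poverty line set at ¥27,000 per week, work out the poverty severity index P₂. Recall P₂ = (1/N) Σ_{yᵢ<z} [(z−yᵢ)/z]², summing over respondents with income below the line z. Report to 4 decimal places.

0.0974

Below z: 17×¥12,400, 26×¥17,800 (q = 43 of N = 82).
Relative gaps: (27000−12400)/27000 = 0.5407 (×17); (27000−17800)/27000 = 0.3407 (×26).
Squared: 0.2924 (×17); 0.1161 (×26).
Sum = 7.989520; P₂ = 7.989520 / 82 = 0.0974.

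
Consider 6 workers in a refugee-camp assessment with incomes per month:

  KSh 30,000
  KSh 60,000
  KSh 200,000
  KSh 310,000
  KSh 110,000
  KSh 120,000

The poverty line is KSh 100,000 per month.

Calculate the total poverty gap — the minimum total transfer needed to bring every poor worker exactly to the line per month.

KSh 110,000

Below the line: KSh 30,000, KSh 60,000 (q = 2 of N = 6).
Individual gaps: 100000−30000 = 70000; 100000−60000 = 40000.
Aggregate gap = KSh 110,000.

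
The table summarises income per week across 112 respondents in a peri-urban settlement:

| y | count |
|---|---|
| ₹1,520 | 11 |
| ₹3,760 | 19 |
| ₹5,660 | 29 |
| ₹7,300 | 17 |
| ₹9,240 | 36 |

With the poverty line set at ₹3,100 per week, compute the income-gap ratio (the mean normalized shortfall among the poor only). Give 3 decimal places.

Below the line: 11×₹1,520 (q = 11 of N = 112).
Relative gaps: 0.5097 (×11); sum = 5.606452.
The income-gap ratio divides by q (the poor only): 5.606452 / 11 = 0.510.

0.510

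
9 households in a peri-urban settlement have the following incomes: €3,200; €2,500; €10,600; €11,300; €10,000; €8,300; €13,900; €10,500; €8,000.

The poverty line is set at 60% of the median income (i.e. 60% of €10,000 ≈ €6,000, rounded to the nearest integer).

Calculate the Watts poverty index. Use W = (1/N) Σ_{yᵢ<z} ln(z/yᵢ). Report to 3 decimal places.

Below z: €2,500, €3,200 (q = 2 of N = 9).
ln(z/y) terms: ln(6000/2500) = 0.8755; ln(6000/3200) = 0.6286.
W = 1.504077 / 9 = 0.167.

0.167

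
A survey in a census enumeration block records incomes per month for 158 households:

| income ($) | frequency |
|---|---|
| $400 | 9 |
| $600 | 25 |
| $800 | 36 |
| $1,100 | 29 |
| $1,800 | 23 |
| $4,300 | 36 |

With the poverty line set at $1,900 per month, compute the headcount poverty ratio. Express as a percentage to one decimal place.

122 of the 158 households have income below $1,900.
H = 122/158 = 77.2%.

77.2%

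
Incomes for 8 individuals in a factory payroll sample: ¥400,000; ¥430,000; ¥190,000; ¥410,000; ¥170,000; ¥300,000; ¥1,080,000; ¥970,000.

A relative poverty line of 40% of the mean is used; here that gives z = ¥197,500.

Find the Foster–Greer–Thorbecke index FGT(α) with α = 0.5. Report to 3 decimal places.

Below the line: ¥170,000, ¥190,000 (q = 2 of N = 8).
Normalized shortfalls: (197500−170000)/197500 = 0.1392; (197500−190000)/197500 = 0.0380.
Raised to α = 0.5: 0.37315; 0.19487.
Sum = 0.568020; FGT(0.5) = 0.568020 / 8 = 0.071.

0.071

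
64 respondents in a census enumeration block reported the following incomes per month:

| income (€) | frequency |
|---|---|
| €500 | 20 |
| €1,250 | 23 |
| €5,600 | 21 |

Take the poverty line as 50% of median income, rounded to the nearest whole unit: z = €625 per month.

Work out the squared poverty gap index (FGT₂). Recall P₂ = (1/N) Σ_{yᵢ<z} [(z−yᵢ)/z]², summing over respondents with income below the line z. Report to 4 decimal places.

0.0125

Below z: 20×€500 (q = 20 of N = 64).
Gap ratios (z−y)/z: (625−500)/625 = 0.2000 (×20).
Squared: 0.0400 (×20).
Sum = 0.800000; P₂ = 0.800000 / 64 = 0.0125.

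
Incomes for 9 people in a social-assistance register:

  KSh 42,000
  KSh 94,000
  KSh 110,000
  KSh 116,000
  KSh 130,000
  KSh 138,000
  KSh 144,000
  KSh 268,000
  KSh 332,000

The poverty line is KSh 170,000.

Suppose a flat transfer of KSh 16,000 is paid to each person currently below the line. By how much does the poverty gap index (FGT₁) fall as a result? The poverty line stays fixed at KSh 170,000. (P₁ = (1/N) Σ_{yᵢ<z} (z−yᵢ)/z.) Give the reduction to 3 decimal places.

0.073

Before: below the line — KSh 42,000, KSh 94,000, KSh 110,000, KSh 116,000, KSh 130,000, KSh 138,000, KSh 144,000; poverty gap index (FGT₁) = 0.27190.
After the KSh 16,000 transfer: below the line — KSh 58,000, KSh 110,000, KSh 126,000, KSh 132,000, KSh 146,000, KSh 154,000, KSh 160,000; poverty gap index (FGT₁) = 0.19869.
Reduction = 0.27190 − 0.19869 = 0.073.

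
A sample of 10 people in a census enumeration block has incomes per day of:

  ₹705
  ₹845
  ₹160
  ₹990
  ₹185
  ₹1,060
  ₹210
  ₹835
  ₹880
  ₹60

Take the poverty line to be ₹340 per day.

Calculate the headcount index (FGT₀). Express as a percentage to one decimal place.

40.0%

4 of the 10 people have income below ₹340.
H = 4/10 = 40.0%.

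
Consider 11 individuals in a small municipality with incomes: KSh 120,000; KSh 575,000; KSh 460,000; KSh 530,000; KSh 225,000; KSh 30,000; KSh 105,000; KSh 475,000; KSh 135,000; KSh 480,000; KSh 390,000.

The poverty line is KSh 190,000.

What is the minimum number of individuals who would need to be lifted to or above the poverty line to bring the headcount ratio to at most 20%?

2

4 of the 11 individuals are poor, so H = 4/11 = 0.364.
A headcount ratio of at most 20% allows at most ⌊0.20 × 11⌋ = 2 poor individuals.
So at least 4 − 2 = 2 must be lifted.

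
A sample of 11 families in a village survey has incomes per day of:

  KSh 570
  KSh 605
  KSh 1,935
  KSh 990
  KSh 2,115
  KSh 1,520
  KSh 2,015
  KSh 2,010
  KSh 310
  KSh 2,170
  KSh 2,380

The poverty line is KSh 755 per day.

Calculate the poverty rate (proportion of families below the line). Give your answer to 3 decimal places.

0.273

3 of the 11 families have income below KSh 755.
H = 3/11 = 0.273.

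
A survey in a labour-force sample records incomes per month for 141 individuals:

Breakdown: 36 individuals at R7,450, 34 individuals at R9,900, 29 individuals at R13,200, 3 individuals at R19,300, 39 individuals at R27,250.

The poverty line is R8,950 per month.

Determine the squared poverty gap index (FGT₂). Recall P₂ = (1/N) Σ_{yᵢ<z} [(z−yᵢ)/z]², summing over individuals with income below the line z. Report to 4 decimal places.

0.0072

Poor units: 36×R7,450 (q = 36 of N = 141).
Normalized shortfalls: (8950−7450)/8950 = 0.1676 (×36).
Squared: 0.0281 (×36).
Sum = 1.011204; P₂ = 1.011204 / 141 = 0.0072.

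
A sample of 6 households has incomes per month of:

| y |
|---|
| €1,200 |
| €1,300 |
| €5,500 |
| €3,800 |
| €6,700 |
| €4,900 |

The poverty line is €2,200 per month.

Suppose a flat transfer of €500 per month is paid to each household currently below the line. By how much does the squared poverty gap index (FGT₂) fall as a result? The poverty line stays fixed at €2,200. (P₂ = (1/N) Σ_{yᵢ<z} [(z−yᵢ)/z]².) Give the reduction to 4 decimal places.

Before: below the line — €1,200, €1,300; squared poverty gap index (FGT₂) = 0.062328.
After the €500 transfer: below the line — €1,700, €1,800; squared poverty gap index (FGT₂) = 0.014118.
Reduction = 0.062328 − 0.014118 = 0.0482.

0.0482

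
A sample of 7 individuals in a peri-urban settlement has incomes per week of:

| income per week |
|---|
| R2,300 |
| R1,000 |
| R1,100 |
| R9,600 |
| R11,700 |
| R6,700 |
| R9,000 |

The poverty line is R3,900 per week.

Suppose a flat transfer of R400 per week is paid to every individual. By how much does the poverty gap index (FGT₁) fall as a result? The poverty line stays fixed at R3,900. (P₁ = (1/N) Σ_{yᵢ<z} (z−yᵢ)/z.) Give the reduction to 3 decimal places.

0.044

Before: below the line — R1,000, R1,100, R2,300; poverty gap index (FGT₁) = 0.26740.
After the R400 transfer: below the line — R1,400, R1,500, R2,700; poverty gap index (FGT₁) = 0.22344.
Reduction = 0.26740 − 0.22344 = 0.044.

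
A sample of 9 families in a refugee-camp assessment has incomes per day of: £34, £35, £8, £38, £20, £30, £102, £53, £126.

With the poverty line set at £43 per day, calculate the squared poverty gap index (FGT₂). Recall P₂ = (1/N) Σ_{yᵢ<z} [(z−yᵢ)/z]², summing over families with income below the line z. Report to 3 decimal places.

Below the line: £8, £20, £30, £34, £35, £38 (q = 6 of N = 9).
Relative gaps: (43−8)/43 = 0.8140; (43−20)/43 = 0.5349; (43−30)/43 = 0.3023; (43−34)/43 = 0.2093; (43−35)/43 = 0.1860; (43−38)/43 = 0.1163.
Squared: 0.6625; 0.2861; 0.0914; 0.0438; 0.0346; 0.0135.
Sum = 1.131963; P₂ = 1.131963 / 9 = 0.126.

0.126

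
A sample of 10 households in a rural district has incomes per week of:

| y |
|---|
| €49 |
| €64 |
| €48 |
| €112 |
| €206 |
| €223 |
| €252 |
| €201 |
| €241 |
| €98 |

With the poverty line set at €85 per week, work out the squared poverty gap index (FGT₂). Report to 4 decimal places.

0.0430

Incomes under z: €48, €49, €64 (q = 3 of N = 10).
Gap ratios (z−y)/z: (85−48)/85 = 0.4353; (85−49)/85 = 0.4235; (85−64)/85 = 0.2471.
Squared: 0.1895; 0.1794; 0.0610.
Sum = 0.429896; P₂ = 0.429896 / 10 = 0.0430.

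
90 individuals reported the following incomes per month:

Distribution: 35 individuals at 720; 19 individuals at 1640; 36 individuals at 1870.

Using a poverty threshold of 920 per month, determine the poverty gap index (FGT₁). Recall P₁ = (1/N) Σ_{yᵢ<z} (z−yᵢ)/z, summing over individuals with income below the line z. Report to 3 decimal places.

Poor units: 35×720 (q = 35 of N = 90).
Relative gaps: (920−720)/920 = 0.2174 (×35).
Sum of shortfalls = 7.608696; P₁ averages over all N: 7.608696 / 90 = 0.085.

0.085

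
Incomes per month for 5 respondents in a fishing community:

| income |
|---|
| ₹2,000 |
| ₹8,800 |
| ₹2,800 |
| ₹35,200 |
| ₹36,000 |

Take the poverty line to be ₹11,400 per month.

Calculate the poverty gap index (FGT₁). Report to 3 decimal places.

Incomes under z: ₹2,000, ₹2,800, ₹8,800 (q = 3 of N = 5).
Normalized shortfalls: (11400−2000)/11400 = 0.8246; (11400−2800)/11400 = 0.7544; (11400−8800)/11400 = 0.2281.
Sum of shortfalls = 1.807018; P₁ averages over all N: 1.807018 / 5 = 0.361.

0.361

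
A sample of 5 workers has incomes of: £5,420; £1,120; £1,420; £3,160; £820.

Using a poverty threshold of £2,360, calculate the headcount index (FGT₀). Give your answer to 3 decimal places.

0.600

3 of the 5 workers have income below £2,360.
H = 3/5 = 0.600.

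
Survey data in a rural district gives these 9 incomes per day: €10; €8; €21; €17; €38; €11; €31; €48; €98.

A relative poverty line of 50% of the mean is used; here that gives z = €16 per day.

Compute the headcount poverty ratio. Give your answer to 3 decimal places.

3 of the 9 families have income below €16.
H = 3/9 = 0.333.

0.333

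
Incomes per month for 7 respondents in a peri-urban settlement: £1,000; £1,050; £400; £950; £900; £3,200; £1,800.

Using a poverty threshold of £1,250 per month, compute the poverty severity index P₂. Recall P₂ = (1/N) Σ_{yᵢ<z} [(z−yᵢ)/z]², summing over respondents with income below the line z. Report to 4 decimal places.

0.0949

Below z: £400, £900, £950, £1,000, £1,050 (q = 5 of N = 7).
Gap ratios (z−y)/z: (1250−400)/1250 = 0.6800; (1250−900)/1250 = 0.2800; (1250−950)/1250 = 0.2400; (1250−1000)/1250 = 0.2000; (1250−1050)/1250 = 0.1600.
Squared: 0.4624; 0.0784; 0.0576; 0.0400; 0.0256.
Sum = 0.664000; P₂ = 0.664000 / 7 = 0.0949.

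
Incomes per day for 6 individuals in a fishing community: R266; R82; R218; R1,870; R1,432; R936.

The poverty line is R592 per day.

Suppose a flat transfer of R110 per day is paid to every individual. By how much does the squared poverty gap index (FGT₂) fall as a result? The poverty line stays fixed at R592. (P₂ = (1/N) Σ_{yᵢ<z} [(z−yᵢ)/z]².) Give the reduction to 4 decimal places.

Before: below the line — R82, R218, R266; squared poverty gap index (FGT₂) = 0.240753.
After the R110 transfer: below the line — R192, R328, R376; squared poverty gap index (FGT₂) = 0.131422.
Reduction = 0.240753 − 0.131422 = 0.1093.

0.1093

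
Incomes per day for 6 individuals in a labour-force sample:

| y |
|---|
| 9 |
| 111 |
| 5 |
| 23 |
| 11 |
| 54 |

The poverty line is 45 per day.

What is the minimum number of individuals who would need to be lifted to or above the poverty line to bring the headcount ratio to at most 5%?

4 of the 6 individuals are poor, so H = 4/6 = 0.667.
A headcount ratio of at most 5% allows at most ⌊0.05 × 6⌋ = 0 poor individuals.
So at least 4 − 0 = 4 must be lifted.

4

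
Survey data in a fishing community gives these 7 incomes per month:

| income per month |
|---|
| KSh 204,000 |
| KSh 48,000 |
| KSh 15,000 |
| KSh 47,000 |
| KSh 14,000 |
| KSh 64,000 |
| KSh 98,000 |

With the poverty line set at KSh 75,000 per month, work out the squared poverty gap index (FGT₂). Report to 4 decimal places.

0.2274

Below z: KSh 14,000, KSh 15,000, KSh 47,000, KSh 48,000, KSh 64,000 (q = 5 of N = 7).
Relative gaps: (75000−14000)/75000 = 0.8133; (75000−15000)/75000 = 0.8000; (75000−47000)/75000 = 0.3733; (75000−48000)/75000 = 0.3600; (75000−64000)/75000 = 0.1467.
Squared: 0.6615; 0.6400; 0.1394; 0.1296; 0.0215.
Sum = 1.592000; P₂ = 1.592000 / 7 = 0.2274.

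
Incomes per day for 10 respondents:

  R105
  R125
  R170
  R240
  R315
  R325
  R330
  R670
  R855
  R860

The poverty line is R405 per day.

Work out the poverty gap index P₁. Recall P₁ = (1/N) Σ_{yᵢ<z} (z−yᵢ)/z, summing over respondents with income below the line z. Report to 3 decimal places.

0.302

Below z: R105, R125, R170, R240, R315, R325, R330 (q = 7 of N = 10).
Normalized shortfalls: (405−105)/405 = 0.7407; (405−125)/405 = 0.6914; (405−170)/405 = 0.5802; (405−240)/405 = 0.4074; (405−315)/405 = 0.2222; (405−325)/405 = 0.1975; (405−330)/405 = 0.1852.
Sum of shortfalls = 3.024691; P₁ averages over all N: 3.024691 / 10 = 0.302.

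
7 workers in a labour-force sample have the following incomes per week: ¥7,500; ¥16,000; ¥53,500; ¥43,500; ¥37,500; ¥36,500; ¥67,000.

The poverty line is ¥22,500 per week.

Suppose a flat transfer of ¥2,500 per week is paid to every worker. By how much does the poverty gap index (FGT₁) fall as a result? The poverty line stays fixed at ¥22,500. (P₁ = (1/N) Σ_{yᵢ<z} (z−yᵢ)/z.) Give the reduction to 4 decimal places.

0.0317

Before: below the line — ¥7,500, ¥16,000; poverty gap index (FGT₁) = 0.136508.
After the ¥2,500 transfer: below the line — ¥10,000, ¥18,500; poverty gap index (FGT₁) = 0.104762.
Reduction = 0.136508 − 0.104762 = 0.0317.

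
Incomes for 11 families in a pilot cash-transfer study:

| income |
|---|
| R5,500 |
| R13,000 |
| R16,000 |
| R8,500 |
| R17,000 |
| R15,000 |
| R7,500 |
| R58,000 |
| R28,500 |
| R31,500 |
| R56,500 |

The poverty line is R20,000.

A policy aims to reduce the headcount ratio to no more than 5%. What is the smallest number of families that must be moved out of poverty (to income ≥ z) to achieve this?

7

Currently q = 7 of N = 11 are below the line (H = 0.636).
A headcount ratio of at most 5% allows at most ⌊0.05 × 11⌋ = 0 poor families.
So at least 7 − 0 = 7 must be lifted.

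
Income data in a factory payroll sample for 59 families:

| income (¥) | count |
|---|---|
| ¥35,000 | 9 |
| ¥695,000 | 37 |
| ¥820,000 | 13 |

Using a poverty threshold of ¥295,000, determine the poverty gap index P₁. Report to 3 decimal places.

0.134

Below the line: 9×¥35,000 (q = 9 of N = 59).
Shortfall ratios: (295000−35000)/295000 = 0.8814 (×9).
Σ = 7.932203. Dividing by the full population N = 59 gives P₁ = 0.134.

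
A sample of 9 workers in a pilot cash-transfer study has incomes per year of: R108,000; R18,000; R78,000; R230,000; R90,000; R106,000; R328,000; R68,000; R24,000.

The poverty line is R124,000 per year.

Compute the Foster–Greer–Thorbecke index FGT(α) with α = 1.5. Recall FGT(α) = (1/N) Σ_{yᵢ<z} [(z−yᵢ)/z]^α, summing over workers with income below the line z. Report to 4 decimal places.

0.2544

Incomes under z: R18,000, R24,000, R68,000, R78,000, R90,000, R106,000, R108,000 (q = 7 of N = 9).
Relative gaps: (124000−18000)/124000 = 0.8548; (124000−24000)/124000 = 0.8065; (124000−68000)/124000 = 0.4516; (124000−78000)/124000 = 0.3710; (124000−90000)/124000 = 0.2742; (124000−106000)/124000 = 0.1452; (124000−108000)/124000 = 0.1290.
Raised to α = 1.5: 0.79036; 0.72421; 0.30349; 0.22595; 0.14358; 0.05531; 0.04635.
Sum = 2.289250; FGT(1.5) = 2.289250 / 9 = 0.2544.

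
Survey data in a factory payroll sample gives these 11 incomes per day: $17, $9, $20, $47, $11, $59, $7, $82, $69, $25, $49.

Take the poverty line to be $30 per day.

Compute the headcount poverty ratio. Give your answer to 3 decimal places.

0.545

6 of the 11 workers have income below $30.
H = 6/11 = 0.545.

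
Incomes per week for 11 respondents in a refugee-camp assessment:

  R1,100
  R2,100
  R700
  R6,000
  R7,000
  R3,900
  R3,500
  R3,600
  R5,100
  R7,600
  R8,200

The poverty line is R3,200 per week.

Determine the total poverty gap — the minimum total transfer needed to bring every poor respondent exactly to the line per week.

R5,700

Below the line: R700, R1,100, R2,100 (q = 3 of N = 11).
Individual gaps: 3200−700 = 2500; 3200−1100 = 2100; 3200−2100 = 1100.
Aggregate gap = R5,700.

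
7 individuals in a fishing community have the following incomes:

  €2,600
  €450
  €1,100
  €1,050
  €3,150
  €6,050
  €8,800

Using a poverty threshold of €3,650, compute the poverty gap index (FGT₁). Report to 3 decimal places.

Incomes under z: €450, €1,050, €1,100, €2,600, €3,150 (q = 5 of N = 7).
Normalized shortfalls: (3650−450)/3650 = 0.8767; (3650−1050)/3650 = 0.7123; (3650−1100)/3650 = 0.6986; (3650−2600)/3650 = 0.2877; (3650−3150)/3650 = 0.1370.
Σ = 2.712329. Dividing by the full population N = 7 gives P₁ = 0.387.

0.387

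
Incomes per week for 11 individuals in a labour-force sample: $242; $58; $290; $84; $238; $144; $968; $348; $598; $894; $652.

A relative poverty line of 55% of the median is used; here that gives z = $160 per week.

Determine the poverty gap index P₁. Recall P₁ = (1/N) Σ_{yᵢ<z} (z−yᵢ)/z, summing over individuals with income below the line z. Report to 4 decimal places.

Below the line: $58, $84, $144 (q = 3 of N = 11).
Shortfall ratios: (160−58)/160 = 0.6375; (160−84)/160 = 0.4750; (160−144)/160 = 0.1000.
Sum of shortfalls = 1.212500; P₁ averages over all N: 1.212500 / 11 = 0.1102.

0.1102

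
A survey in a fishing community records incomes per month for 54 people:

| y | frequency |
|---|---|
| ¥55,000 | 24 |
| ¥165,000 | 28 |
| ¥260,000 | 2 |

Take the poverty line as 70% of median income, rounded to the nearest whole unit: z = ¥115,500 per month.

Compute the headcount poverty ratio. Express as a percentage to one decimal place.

44.4%

24 of the 54 people have income below ¥115,500.
H = 24/54 = 44.4%.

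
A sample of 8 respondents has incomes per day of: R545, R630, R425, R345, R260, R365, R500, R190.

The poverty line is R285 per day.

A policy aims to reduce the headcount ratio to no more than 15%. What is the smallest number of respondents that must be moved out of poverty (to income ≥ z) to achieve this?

1

2 of the 8 respondents are poor, so H = 2/8 = 0.250.
A headcount ratio of at most 15% allows at most ⌊0.15 × 8⌋ = 1 poor respondents.
So at least 2 − 1 = 1 must be lifted.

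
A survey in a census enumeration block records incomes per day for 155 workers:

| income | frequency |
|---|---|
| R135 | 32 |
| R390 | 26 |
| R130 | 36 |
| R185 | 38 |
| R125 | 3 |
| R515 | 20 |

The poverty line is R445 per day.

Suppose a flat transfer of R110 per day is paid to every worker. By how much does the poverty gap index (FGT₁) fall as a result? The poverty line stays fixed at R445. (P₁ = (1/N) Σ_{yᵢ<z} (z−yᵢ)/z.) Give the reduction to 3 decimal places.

0.195

Before: below the line — 3×R125, 36×R130, 32×R135, 38×R185, 26×R390; poverty gap index (FGT₁) = 0.48612.
After the R110 transfer: below the line — 3×R235, 36×R240, 32×R245, 38×R295; poverty gap index (FGT₁) = 0.29155.
Reduction = 0.48612 − 0.29155 = 0.195.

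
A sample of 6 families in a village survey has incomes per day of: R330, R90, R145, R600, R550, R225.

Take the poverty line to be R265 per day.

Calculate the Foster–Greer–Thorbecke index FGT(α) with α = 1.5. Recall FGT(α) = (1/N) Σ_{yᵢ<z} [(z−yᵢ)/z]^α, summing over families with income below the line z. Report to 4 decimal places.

0.1500

Poor units: R90, R145, R225 (q = 3 of N = 6).
Gap ratios (z−y)/z: (265−90)/265 = 0.6604; (265−145)/265 = 0.4528; (265−225)/265 = 0.1509.
Raised to α = 1.5: 0.53665; 0.30472; 0.05864.
Sum = 0.900012; FGT(1.5) = 0.900012 / 6 = 0.1500.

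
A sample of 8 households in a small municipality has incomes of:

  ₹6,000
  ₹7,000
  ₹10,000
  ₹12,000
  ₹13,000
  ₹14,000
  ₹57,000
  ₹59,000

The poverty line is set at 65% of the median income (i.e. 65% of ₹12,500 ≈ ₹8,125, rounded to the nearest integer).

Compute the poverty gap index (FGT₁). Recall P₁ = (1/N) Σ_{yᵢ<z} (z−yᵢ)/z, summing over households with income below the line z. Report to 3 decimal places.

0.050

Incomes under z: ₹6,000, ₹7,000 (q = 2 of N = 8).
Shortfall ratios: (8125−6000)/8125 = 0.2615; (8125−7000)/8125 = 0.1385.
Sum of shortfalls = 0.400000; P₁ averages over all N: 0.400000 / 8 = 0.050.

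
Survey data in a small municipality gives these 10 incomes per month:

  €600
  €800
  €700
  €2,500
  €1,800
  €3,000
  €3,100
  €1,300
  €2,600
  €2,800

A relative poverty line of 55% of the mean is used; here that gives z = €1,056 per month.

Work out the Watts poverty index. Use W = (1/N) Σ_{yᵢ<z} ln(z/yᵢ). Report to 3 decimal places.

Poor units: €600, €700, €800 (q = 3 of N = 10).
Log shortfalls: ln(1056/600) = 0.5653; ln(1056/700) = 0.4112; ln(1056/800) = 0.2776.
W = 1.254109 / 10 = 0.125.

0.125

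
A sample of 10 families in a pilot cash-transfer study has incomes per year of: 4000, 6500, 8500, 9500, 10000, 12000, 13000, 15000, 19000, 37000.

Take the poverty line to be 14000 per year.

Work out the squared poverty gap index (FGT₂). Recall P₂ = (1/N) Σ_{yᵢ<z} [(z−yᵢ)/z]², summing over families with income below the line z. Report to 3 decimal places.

0.116

Below the line: 4000, 6500, 8500, 9500, 10000, 12000, 13000 (q = 7 of N = 10).
Gap ratios (z−y)/z: (14000−4000)/14000 = 0.7143; (14000−6500)/14000 = 0.5357; (14000−8500)/14000 = 0.3929; (14000−9500)/14000 = 0.3214; (14000−10000)/14000 = 0.2857; (14000−12000)/14000 = 0.1429; (14000−13000)/14000 = 0.0714.
Squared: 0.5102; 0.2870; 0.1543; 0.1033; 0.0816; 0.0204; 0.0051.
Sum = 1.161990; P₂ = 1.161990 / 10 = 0.116.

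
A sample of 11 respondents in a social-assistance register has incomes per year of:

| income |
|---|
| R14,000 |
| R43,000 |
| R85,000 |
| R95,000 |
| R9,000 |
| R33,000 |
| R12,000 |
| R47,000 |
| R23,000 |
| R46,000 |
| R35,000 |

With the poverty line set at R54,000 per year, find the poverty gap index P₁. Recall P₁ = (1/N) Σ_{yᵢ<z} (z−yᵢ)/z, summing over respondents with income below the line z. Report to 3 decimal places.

0.377

Incomes under z: R9,000, R12,000, R14,000, R23,000, R33,000, R35,000, R43,000, R46,000, R47,000 (q = 9 of N = 11).
Relative gaps: (54000−9000)/54000 = 0.8333; (54000−12000)/54000 = 0.7778; (54000−14000)/54000 = 0.7407; (54000−23000)/54000 = 0.5741; (54000−33000)/54000 = 0.3889; (54000−35000)/54000 = 0.3519; (54000−43000)/54000 = 0.2037; (54000−46000)/54000 = 0.1481; (54000−47000)/54000 = 0.1296.
Σ = 4.148148. Dividing by the full population N = 11 gives P₁ = 0.377.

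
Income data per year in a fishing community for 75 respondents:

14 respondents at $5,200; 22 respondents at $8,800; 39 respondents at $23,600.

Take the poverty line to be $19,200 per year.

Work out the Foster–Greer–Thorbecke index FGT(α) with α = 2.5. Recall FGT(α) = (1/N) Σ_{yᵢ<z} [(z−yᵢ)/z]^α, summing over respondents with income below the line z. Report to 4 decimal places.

0.1481

Below z: 14×$5,200, 22×$8,800 (q = 36 of N = 75).
Shortfall ratios: (19200−5200)/19200 = 0.7292 (×14); (19200−8800)/19200 = 0.5417 (×22).
Raised to α = 2.5: 0.45401 (×14); 0.21594 (×22).
Sum = 11.106813; FGT(2.5) = 11.106813 / 75 = 0.1481.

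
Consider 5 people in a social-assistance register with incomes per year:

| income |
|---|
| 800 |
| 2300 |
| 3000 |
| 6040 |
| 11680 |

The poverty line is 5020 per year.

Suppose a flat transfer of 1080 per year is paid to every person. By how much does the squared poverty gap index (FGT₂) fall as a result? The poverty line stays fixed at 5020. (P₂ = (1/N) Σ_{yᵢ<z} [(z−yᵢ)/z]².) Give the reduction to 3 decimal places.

0.126

Before: below the line — 800, 2300, 3000; squared poverty gap index (FGT₂) = 0.23243.
After the 1080 transfer: below the line — 1880, 3380, 4080; squared poverty gap index (FGT₂) = 0.10661.
Reduction = 0.23243 − 0.10661 = 0.126.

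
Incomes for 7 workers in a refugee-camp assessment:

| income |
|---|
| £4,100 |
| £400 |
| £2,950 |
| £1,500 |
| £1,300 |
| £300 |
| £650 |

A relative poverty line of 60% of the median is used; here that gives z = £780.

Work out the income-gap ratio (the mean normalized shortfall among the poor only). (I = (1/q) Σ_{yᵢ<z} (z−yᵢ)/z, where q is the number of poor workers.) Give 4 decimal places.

Below z: £300, £400, £650 (q = 3 of N = 7).
Relative gaps: 0.6154, 0.4872, 0.1667; sum = 1.269231.
The income-gap ratio divides by q (the poor only): 1.269231 / 3 = 0.4231.

0.4231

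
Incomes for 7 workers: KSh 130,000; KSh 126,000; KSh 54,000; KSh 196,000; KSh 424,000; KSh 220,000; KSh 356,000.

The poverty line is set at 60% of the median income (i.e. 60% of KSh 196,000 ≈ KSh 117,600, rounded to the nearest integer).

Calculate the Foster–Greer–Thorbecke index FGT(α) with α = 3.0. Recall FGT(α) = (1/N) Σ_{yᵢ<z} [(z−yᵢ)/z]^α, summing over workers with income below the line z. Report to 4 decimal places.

0.0226

Below the line: KSh 54,000 (q = 1 of N = 7).
Relative gaps: (117600−54000)/117600 = 0.5408.
Raised to α = 3.0: 0.15818.
Sum = 0.158179; FGT(3.0) = 0.158179 / 7 = 0.0226.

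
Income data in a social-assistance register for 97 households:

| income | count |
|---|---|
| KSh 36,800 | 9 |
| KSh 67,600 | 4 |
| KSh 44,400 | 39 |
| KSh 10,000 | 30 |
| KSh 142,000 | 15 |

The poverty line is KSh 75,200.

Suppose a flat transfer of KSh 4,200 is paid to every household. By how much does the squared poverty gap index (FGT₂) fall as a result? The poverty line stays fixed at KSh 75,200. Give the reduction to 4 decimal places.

0.0515

Before: below the line — 30×KSh 10,000, 9×KSh 36,800, 39×KSh 44,400, 4×KSh 67,600; squared poverty gap index (FGT₂) = 0.324554.
After the KSh 4,200 transfer: below the line — 30×KSh 14,200, 9×KSh 41,000, 39×KSh 48,600, 4×KSh 71,800; squared poverty gap index (FGT₂) = 0.273085.
Reduction = 0.324554 − 0.273085 = 0.0515.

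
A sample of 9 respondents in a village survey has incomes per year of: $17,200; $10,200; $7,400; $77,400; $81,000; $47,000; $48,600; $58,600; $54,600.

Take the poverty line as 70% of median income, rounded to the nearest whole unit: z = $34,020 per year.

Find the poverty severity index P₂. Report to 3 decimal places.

Below the line: $7,400, $10,200, $17,200 (q = 3 of N = 9).
Shortfall ratios: (34020−7400)/34020 = 0.7825; (34020−10200)/34020 = 0.7002; (34020−17200)/34020 = 0.4944.
Squared: 0.6123; 0.4902; 0.2444.
Sum = 1.346970; P₂ = 1.346970 / 9 = 0.150.

0.150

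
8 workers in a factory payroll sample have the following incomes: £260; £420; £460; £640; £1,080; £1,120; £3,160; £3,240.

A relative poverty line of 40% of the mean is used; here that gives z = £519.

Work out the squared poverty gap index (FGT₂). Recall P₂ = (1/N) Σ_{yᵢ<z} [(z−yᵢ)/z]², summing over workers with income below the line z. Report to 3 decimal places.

Below the line: £260, £420, £460 (q = 3 of N = 8).
Relative gaps: (519−260)/519 = 0.4990; (519−420)/519 = 0.1908; (519−460)/519 = 0.1137.
Squared: 0.2490; 0.0364; 0.0129.
Sum = 0.298347; P₂ = 0.298347 / 8 = 0.037.

0.037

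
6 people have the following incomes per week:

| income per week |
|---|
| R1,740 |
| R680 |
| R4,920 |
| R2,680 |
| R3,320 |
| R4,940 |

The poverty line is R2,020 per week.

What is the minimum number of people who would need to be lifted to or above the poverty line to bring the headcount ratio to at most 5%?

2

Currently q = 2 of N = 6 are below the line (H = 0.333).
A headcount ratio of at most 5% allows at most ⌊0.05 × 6⌋ = 0 poor people.
So at least 2 − 0 = 2 must be lifted.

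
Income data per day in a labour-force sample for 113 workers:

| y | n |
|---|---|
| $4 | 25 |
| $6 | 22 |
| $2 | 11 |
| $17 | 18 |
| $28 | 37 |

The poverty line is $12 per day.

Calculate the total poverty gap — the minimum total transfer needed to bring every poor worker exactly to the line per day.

$442

Incomes under z: 11×$2, 25×$4, 22×$6 (q = 58 of N = 113).
Individual gaps: 11×(12−2) = 110; 25×(12−4) = 200; 22×(12−6) = 132.
Aggregate gap = $442.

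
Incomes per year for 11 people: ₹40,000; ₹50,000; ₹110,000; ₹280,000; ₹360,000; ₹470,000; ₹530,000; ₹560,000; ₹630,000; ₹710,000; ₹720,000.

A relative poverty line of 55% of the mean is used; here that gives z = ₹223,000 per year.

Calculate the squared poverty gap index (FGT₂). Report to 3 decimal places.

Below the line: ₹40,000, ₹50,000, ₹110,000 (q = 3 of N = 11).
Shortfall ratios: (223000−40000)/223000 = 0.8206; (223000−50000)/223000 = 0.7758; (223000−110000)/223000 = 0.5067.
Squared: 0.6734; 0.6018; 0.2568.
Sum = 1.532044; P₂ = 1.532044 / 11 = 0.139.

0.139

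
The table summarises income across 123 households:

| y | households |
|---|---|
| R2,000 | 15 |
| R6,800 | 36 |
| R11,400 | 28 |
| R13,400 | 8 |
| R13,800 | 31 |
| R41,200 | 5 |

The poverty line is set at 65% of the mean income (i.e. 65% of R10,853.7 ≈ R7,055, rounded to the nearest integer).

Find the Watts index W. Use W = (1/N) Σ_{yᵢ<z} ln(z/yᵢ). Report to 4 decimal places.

0.1645

Incomes under z: 15×R2,000, 36×R6,800 (q = 51 of N = 123).
ln(z/y) terms: ln(7055/2000) = 1.2606 (×15); ln(7055/6800) = 0.0368 (×36).
W = 20.234144 / 123 = 0.1645.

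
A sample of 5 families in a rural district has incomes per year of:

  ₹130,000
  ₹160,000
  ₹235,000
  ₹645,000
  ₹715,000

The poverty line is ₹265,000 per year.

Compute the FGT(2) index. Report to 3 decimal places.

0.086

Poor units: ₹130,000, ₹160,000, ₹235,000 (q = 3 of N = 5).
Gap ratios (z−y)/z: (265000−130000)/265000 = 0.5094; (265000−160000)/265000 = 0.3962; (265000−235000)/265000 = 0.1132.
Squared: 0.2595; 0.1570; 0.0128.
Sum = 0.429334; P₂ = 0.429334 / 5 = 0.086.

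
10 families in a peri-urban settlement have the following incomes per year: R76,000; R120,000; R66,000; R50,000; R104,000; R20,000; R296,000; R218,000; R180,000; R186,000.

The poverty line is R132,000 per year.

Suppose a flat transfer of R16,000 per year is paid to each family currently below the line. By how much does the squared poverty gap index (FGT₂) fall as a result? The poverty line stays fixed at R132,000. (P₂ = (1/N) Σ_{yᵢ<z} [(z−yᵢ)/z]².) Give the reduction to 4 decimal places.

Before: below the line — R20,000, R50,000, R66,000, R76,000, R104,000, R120,000; squared poverty gap index (FGT₂) = 0.158907.
After the R16,000 transfer: below the line — R36,000, R66,000, R82,000, R92,000, R120,000; squared poverty gap index (FGT₂) = 0.102250.
Reduction = 0.158907 − 0.102250 = 0.0567.

0.0567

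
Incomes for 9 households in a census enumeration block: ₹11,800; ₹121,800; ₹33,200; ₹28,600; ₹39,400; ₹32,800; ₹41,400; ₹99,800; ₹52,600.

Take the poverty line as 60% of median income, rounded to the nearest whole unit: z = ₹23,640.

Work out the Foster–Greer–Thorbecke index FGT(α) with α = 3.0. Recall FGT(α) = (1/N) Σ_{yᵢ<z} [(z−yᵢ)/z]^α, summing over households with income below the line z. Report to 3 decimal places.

Poor units: ₹11,800 (q = 1 of N = 9).
Normalized shortfalls: (23640−11800)/23640 = 0.5008.
Raised to α = 3.0: 0.12564.
Sum = 0.125636; FGT(3.0) = 0.125636 / 9 = 0.014.

0.014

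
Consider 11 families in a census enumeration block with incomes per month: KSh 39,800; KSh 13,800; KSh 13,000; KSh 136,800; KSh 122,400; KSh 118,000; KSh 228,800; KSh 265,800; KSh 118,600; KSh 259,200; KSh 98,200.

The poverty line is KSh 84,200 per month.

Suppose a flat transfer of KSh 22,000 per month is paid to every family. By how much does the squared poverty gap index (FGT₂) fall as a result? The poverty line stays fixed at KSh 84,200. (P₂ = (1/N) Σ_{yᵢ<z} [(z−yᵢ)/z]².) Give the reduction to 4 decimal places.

0.0863

Before: below the line — KSh 13,000, KSh 13,800, KSh 39,800; squared poverty gap index (FGT₂) = 0.153835.
After the KSh 22,000 transfer: below the line — KSh 35,000, KSh 35,800, KSh 61,800; squared poverty gap index (FGT₂) = 0.067512.
Reduction = 0.153835 − 0.067512 = 0.0863.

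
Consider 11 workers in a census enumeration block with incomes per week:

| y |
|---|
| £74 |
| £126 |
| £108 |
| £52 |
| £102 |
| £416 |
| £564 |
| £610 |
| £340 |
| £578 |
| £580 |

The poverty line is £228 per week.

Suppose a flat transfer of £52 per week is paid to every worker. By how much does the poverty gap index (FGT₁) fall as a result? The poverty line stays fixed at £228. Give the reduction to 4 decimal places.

0.1037

Before: below the line — £52, £74, £102, £108, £126; poverty gap index (FGT₁) = 0.270335.
After the £52 transfer: below the line — £104, £126, £154, £160, £178; poverty gap index (FGT₁) = 0.166667.
Reduction = 0.270335 − 0.166667 = 0.1037.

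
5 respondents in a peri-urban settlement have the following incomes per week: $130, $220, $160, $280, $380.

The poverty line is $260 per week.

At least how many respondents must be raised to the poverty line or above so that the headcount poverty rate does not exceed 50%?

1

Currently q = 3 of N = 5 are below the line (H = 0.600).
A headcount ratio of at most 50% allows at most ⌊0.50 × 5⌋ = 2 poor respondents.
So at least 3 − 2 = 1 must be lifted.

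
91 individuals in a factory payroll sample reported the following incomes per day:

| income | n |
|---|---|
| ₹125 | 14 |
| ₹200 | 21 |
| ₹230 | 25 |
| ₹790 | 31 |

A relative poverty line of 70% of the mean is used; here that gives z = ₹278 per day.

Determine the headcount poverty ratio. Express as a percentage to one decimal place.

60 of the 91 individuals have income below ₹278.
H = 60/91 = 65.9%.

65.9%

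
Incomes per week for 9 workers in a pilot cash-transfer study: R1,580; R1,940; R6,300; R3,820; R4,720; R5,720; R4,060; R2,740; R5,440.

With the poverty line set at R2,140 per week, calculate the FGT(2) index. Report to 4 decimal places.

Below z: R1,580, R1,940 (q = 2 of N = 9).
Gap ratios (z−y)/z: (2140−1580)/2140 = 0.2617; (2140−1940)/2140 = 0.0935.
Squared: 0.0685; 0.0087.
Sum = 0.077212; P₂ = 0.077212 / 9 = 0.0086.

0.0086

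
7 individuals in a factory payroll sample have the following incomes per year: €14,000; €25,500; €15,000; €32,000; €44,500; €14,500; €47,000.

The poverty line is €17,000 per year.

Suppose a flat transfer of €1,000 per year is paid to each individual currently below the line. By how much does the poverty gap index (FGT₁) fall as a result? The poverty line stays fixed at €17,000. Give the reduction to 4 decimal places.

Before: below the line — €14,000, €14,500, €15,000; poverty gap index (FGT₁) = 0.063025.
After the €1,000 transfer: below the line — €15,000, €15,500, €16,000; poverty gap index (FGT₁) = 0.037815.
Reduction = 0.063025 − 0.037815 = 0.0252.

0.0252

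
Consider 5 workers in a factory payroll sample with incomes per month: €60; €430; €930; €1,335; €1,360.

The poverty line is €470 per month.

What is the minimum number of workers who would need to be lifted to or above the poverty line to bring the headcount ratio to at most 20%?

Currently q = 2 of N = 5 are below the line (H = 0.400).
A headcount ratio of at most 20% allows at most ⌊0.20 × 5⌋ = 1 poor workers.
So at least 2 − 1 = 1 must be lifted.

1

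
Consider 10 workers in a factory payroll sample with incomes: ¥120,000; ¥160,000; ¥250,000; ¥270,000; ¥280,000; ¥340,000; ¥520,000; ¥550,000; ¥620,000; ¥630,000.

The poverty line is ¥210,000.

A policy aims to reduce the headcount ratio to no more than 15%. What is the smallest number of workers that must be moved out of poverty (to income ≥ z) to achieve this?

1

2 of the 10 workers are poor, so H = 2/10 = 0.200.
A headcount ratio of at most 15% allows at most ⌊0.15 × 10⌋ = 1 poor workers.
So at least 2 − 1 = 1 must be lifted.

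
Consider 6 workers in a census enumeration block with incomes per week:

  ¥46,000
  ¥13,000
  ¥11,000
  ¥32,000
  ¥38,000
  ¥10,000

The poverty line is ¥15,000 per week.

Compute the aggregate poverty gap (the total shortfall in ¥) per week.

¥11,000

Below the line: ¥10,000, ¥11,000, ¥13,000 (q = 3 of N = 6).
Individual gaps: 15000−10000 = 5000; 15000−11000 = 4000; 15000−13000 = 2000.
Aggregate gap = ¥11,000.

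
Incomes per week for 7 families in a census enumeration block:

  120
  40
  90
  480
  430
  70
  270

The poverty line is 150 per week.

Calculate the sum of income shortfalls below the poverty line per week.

280

Below the line: 40, 70, 90, 120 (q = 4 of N = 7).
Individual gaps: 150−40 = 110; 150−70 = 80; 150−90 = 60; 150−120 = 30.
Aggregate gap = 280.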